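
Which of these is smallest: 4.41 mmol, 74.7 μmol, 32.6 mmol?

4.41 mmol = 0.00441 mol
74.7 μmol = 0.0000747 mol
32.6 mmol = 0.0326 mol

74.7 μmol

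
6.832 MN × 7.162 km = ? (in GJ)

6.832e6 × 7.162e3 = 48.930784e9 J

48.930784 GJ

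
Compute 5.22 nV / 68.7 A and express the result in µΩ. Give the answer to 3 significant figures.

(5.22e-9) / (68.7) = 0.075983e-9 Ω

0.0000760 µΩ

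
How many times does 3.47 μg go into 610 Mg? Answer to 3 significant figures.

(610 × 10^6) / (3.47 × 10^-6) = 175.8 × 10^12

176000000000000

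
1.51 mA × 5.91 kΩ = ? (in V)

8.9241 V

1.51 × 10^-3 × 5.91 × 10^3 = 8.9241 V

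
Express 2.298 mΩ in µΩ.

2298 µΩ

milli = 10^-3, micro = 10^-6; factor is 10^3.
2.298 × 10^3 = 2298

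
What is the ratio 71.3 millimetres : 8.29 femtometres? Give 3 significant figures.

8600000000000

(71.3 × 10^-3) / (8.29 × 10^-15) = 8.601 × 10^12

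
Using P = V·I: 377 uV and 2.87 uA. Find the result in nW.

377e-6 × 2.87e-6 = 1081.99e-12 W

1.08199 nW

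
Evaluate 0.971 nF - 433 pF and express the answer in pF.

In pF:
  0.971 nF = 0.971 × 10^3 pF = 971
  433 pF → 433
Difference: 971 - 433 = 538

538 pF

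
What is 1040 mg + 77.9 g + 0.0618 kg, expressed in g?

140.74 g

In g:
  1040 mg = 1040e-3 g = 1.04
  77.9 g → 77.9
  0.0618 kg = 0.0618e3 g = 61.8
Sum: 1.04 + 77.9 + 61.8 = 140.74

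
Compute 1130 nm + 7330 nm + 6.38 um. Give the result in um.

14.84 um

In um:
  1130 nm = 1130 × 10^-3 um = 1.13
  7330 nm = 7330 × 10^-3 um = 7.33
  6.38 um → 6.38
Sum: 1.13 + 7.33 + 6.38 = 14.84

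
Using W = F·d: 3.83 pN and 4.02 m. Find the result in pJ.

3.83 × 10⁻¹² × 4.02 = 15.3966 × 10⁻¹² J

15.3966 pJ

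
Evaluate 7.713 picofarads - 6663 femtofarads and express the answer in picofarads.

1.05 picofarads

In picofarads:
  7.713 picofarads → 7.713
  6663 femtofarads = 6663 × 10^-3 picofarads = 6.663
Difference: 7.713 - 6.663 = 1.05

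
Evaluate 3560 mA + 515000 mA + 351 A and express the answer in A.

869.56 A

In A:
  3560 mA = 3560e-3 A = 3.56
  515000 mA = 515000e-3 A = 515
  351 A → 351
Sum: 3.56 + 515 + 351 = 869.56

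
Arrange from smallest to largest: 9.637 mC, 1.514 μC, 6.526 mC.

1.514 μC < 6.526 mC < 9.637 mC

9.637 mC = 0.009637 C
1.514 μC = 0.000001514 C
6.526 mC = 0.006526 C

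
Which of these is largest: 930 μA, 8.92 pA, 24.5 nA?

930 μA = 0.00093 A
8.92 pA = 0.00000000000892 A
24.5 nA = 0.0000000245 A

930 μA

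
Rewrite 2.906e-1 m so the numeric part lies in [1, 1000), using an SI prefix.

= 290.6e-3 m; 1e-3 is milli.

290.6 mm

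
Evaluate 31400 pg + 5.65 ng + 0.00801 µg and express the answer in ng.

In ng:
  31400 pg = 31400 × 10^-3 ng = 31.4
  5.65 ng → 5.65
  0.00801 µg = 0.00801 × 10^3 ng = 8.01
Sum: 31.4 + 5.65 + 8.01 = 45.06

45.06 ng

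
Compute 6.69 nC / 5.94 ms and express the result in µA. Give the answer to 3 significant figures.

1.13 µA

(6.69 × 10⁻⁹) / (5.94 × 10⁻³) = 1.1263 × 10⁻⁶ A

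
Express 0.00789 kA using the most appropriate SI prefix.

= 7.89 A; mantissa already in [1, 1000).

7.89 A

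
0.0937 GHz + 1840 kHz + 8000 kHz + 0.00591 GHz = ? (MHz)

In MHz:
  0.0937 GHz = 0.0937 × 10^3 MHz = 93.7
  1840 kHz = 1840 × 10^-3 MHz = 1.84
  8000 kHz = 8000 × 10^-3 MHz = 8
  0.00591 GHz = 0.00591 × 10^3 MHz = 5.91
Sum: 93.7 + 1.84 + 8 + 5.91 = 109.45

109.45 MHz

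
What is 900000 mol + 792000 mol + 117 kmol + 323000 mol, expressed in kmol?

2132 kmol

In kmol:
  900000 mol = 900000 × 10⁻³ kmol = 900
  792000 mol = 792000 × 10⁻³ kmol = 792
  117 kmol → 117
  323000 mol = 323000 × 10⁻³ kmol = 323
Sum: 900 + 792 + 117 + 323 = 2132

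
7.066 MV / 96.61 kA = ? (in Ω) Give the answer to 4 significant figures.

(7.066 × 10⁶) / (96.61 × 10³) = 0.0731394 × 10³ Ω

73.14 Ω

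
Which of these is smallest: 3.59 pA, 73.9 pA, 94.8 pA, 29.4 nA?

3.59 pA

3.59 pA = 0.00000000000359 A
73.9 pA = 0.0000000000739 A
94.8 pA = 0.0000000000948 A
29.4 nA = 0.0000000294 A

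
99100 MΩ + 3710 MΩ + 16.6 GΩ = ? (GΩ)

119.41 GΩ

In GΩ:
  99100 MΩ = 99100 × 10^-3 GΩ = 99.1
  3710 MΩ = 3710 × 10^-3 GΩ = 3.71
  16.6 GΩ → 16.6
Sum: 99.1 + 3.71 + 16.6 = 119.41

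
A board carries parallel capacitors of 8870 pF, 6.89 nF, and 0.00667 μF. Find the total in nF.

22.43 nF

In nF:
  8870 pF = 8870 × 10^-3 nF = 8.87
  6.89 nF → 6.89
  0.00667 μF = 0.00667 × 10^3 nF = 6.67
Sum: 8.87 + 6.89 + 6.67 = 22.43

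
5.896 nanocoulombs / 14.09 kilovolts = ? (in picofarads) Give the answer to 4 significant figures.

0.4185 picofarads

(5.896e-9) / (14.09e3) = 0.418453e-12 F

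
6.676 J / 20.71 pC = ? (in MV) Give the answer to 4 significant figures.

322400 MV

(6.676) / (20.71e-12) = 0.322356e12 V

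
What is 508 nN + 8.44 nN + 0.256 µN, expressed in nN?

In nN:
  508 nN → 508
  8.44 nN → 8.44
  0.256 µN = 0.256 × 10³ nN = 256
Sum: 508 + 8.44 + 256 = 772.44

772.44 nN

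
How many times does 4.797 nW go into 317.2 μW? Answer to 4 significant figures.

66120

(317.2 × 10^-6) / (4.797 × 10^-9) = 66.125 × 10^3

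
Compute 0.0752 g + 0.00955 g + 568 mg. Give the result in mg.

In mg:
  0.0752 g = 0.0752e3 mg = 75.2
  0.00955 g = 0.00955e3 mg = 9.55
  568 mg → 568
Sum: 75.2 + 9.55 + 568 = 652.75

652.75 mg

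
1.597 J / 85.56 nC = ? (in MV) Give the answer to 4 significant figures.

(1.597) / (85.56 × 10^-9) = 0.0186653 × 10^9 V

18.67 MV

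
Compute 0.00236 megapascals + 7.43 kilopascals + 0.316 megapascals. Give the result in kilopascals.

In kilopascals:
  0.00236 megapascals = 0.00236e3 kilopascals = 2.36
  7.43 kilopascals → 7.43
  0.316 megapascals = 0.316e3 kilopascals = 316
Sum: 2.36 + 7.43 + 316 = 325.79

325.79 kilopascals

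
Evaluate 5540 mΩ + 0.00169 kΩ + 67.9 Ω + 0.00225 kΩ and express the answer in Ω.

In Ω:
  5540 mΩ = 5540 × 10⁻³ Ω = 5.54
  0.00169 kΩ = 0.00169 × 10³ Ω = 1.69
  67.9 Ω → 67.9
  0.00225 kΩ = 0.00225 × 10³ Ω = 2.25
Sum: 5.54 + 1.69 + 67.9 + 2.25 = 77.38

77.38 Ω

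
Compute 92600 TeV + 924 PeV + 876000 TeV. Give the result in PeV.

1892.6 PeV

In PeV:
  92600 TeV = 92600 × 10⁻³ PeV = 92.6
  924 PeV → 924
  876000 TeV = 876000 × 10⁻³ PeV = 876
Sum: 92.6 + 924 + 876 = 1892.6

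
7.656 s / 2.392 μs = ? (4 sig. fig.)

(7.656) / (2.392 × 10⁻⁶) = 3.2007 × 10⁶

3201000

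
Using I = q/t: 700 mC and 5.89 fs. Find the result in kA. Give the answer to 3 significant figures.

119000000000 kA

(700 × 10^-3) / (5.89 × 10^-15) = 118.85 × 10^12 A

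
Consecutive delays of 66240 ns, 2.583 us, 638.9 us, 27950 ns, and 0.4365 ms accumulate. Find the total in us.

1172.173 us

In us:
  66240 ns = 66240 × 10⁻³ us = 66.24
  2.583 us → 2.583
  638.9 us → 638.9
  27950 ns = 27950 × 10⁻³ us = 27.95
  0.4365 ms = 0.4365 × 10³ us = 436.5
Sum: 66.24 + 2.583 + 638.9 + 27.95 + 436.5 = 1172.173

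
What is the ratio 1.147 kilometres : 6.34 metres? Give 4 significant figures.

(1.147 × 10³) / (6.34) = 0.18091 × 10³

180.9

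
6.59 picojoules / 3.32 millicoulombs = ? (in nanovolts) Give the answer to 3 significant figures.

(6.59 × 10⁻¹²) / (3.32 × 10⁻³) = 1.9849 × 10⁻⁹ V

1.98 nanovolts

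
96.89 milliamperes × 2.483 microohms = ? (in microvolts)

96.89e-3 × 2.483e-6 = 240.57787e-9 V

0.24057787 microvolts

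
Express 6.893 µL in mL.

micro = 10^-6, milli = 10^-3; factor is 10^-3.
6.893 × 10^-3 = 0.006893

0.006893 mL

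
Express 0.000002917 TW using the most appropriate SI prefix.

2.917 MW

= 2.917 × 10^6 W; 10^6 is mega.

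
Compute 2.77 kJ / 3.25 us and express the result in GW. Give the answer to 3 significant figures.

0.852 GW

(2.77e3) / (3.25e-6) = 0.85231e9 W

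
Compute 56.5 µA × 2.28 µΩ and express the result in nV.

56.5e-6 × 2.28e-6 = 128.82e-12 V

0.12882 nV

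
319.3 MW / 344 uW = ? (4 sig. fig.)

928200000000

(319.3 × 10^6) / (344 × 10^-6) = 0.9282 × 10^12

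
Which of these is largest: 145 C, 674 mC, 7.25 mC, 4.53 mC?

145 C

145 C = 145 C
674 mC = 0.674 C
7.25 mC = 0.00725 C
4.53 mC = 0.00453 C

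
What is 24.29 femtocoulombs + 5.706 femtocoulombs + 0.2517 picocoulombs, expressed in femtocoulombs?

In femtocoulombs:
  24.29 femtocoulombs → 24.29
  5.706 femtocoulombs → 5.706
  0.2517 picocoulombs = 0.2517 × 10³ femtocoulombs = 251.7
Sum: 24.29 + 5.706 + 251.7 = 281.696

281.696 femtocoulombs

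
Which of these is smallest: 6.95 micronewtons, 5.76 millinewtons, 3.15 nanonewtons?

6.95 micronewtons = 0.00000695 newtons
5.76 millinewtons = 0.00576 newtons
3.15 nanonewtons = 0.00000000315 newtons

3.15 nanonewtons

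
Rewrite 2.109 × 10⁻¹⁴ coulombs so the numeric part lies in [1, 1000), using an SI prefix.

= 21.09 × 10⁻¹⁵ coulombs; 10⁻¹⁵ is femto.

21.09 femtocoulombs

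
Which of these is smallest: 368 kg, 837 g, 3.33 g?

3.33 g

368 kg = 368000 g
837 g = 837 g
3.33 g = 3.33 g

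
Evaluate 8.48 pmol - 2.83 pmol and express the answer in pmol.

In pmol:
  8.48 pmol → 8.48
  2.83 pmol → 2.83
Difference: 8.48 - 2.83 = 5.65

5.65 pmol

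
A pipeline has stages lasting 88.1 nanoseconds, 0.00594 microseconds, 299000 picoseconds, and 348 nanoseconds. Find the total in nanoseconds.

In nanoseconds:
  88.1 nanoseconds → 88.1
  0.00594 microseconds = 0.00594 × 10³ nanoseconds = 5.94
  299000 picoseconds = 299000 × 10⁻³ nanoseconds = 299
  348 nanoseconds → 348
Sum: 88.1 + 5.94 + 299 + 348 = 741.04

741.04 nanoseconds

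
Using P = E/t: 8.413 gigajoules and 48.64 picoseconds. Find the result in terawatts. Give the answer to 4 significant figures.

(8.413 × 10^9) / (48.64 × 10^-12) = 0.172965 × 10^21 W

173000000 terawatts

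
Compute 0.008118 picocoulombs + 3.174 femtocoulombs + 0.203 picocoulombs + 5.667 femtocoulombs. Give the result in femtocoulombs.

219.959 femtocoulombs

In femtocoulombs:
  0.008118 picocoulombs = 0.008118 × 10³ femtocoulombs = 8.118
  3.174 femtocoulombs → 3.174
  0.203 picocoulombs = 0.203 × 10³ femtocoulombs = 203
  5.667 femtocoulombs → 5.667
Sum: 8.118 + 3.174 + 203 + 5.667 = 219.959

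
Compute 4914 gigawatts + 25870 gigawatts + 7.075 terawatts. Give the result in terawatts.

In terawatts:
  4914 gigawatts = 4914 × 10^-3 terawatts = 4.914
  25870 gigawatts = 25870 × 10^-3 terawatts = 25.87
  7.075 terawatts → 7.075
Sum: 4.914 + 25.87 + 7.075 = 37.859

37.859 terawatts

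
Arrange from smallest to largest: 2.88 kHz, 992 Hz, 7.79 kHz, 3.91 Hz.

2.88 kHz = 2880 Hz
992 Hz = 992 Hz
7.79 kHz = 7790 Hz
3.91 Hz = 3.91 Hz

3.91 Hz < 992 Hz < 2.88 kHz < 7.79 kHz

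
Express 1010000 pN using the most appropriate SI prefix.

1.01 μN

= 1.01 × 10⁻⁶ N; 10⁻⁶ is micro.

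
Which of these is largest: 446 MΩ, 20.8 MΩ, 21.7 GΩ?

21.7 GΩ

446 MΩ = 446000000 Ω
20.8 MΩ = 20800000 Ω
21.7 GΩ = 21700000000 Ω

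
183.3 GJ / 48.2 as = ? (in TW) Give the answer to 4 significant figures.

3803000000000000 TW

(183.3e9) / (48.2e-18) = 3.8029e27 W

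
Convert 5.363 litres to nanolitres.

(no prefix) = 10⁰, nano = 10⁻⁹; factor is 10⁹.
5.363 × 10⁹ = 5363000000

5363000000 nanolitres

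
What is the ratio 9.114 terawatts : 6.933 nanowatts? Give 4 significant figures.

1315000000000000000000

(9.114e12) / (6.933e-9) = 1.3146e21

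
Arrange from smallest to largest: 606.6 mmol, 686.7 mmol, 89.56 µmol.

606.6 mmol = 0.6066 mol
686.7 mmol = 0.6867 mol
89.56 µmol = 0.00008956 mol

89.56 µmol < 606.6 mmol < 686.7 mmol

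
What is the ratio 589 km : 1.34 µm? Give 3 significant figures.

440000000000

(589 × 10^3) / (1.34 × 10^-6) = 439.6 × 10^9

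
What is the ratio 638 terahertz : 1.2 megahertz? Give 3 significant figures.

532000000

(638 × 10¹²) / (1.2 × 10⁶) = 531.7 × 10⁶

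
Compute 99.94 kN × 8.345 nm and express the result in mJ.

0.8339993 mJ

99.94e3 × 8.345e-9 = 833.9993e-6 J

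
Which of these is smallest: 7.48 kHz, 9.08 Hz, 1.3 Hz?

1.3 Hz

7.48 kHz = 7480 Hz
9.08 Hz = 9.08 Hz
1.3 Hz = 1.3 Hz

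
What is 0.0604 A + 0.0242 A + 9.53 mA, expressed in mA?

94.13 mA

In mA:
  0.0604 A = 0.0604e3 mA = 60.4
  0.0242 A = 0.0242e3 mA = 24.2
  9.53 mA → 9.53
Sum: 60.4 + 24.2 + 9.53 = 94.13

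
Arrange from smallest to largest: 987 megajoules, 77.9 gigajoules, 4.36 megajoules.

4.36 megajoules < 987 megajoules < 77.9 gigajoules

987 megajoules = 987000000 joules
77.9 gigajoules = 77900000000 joules
4.36 megajoules = 4360000 joules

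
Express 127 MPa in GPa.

0.127 GPa

mega = 1e6, giga = 1e9; factor is 1e-3.
127 × 1e-3 = 0.127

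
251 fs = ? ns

femto = 10^-15, nano = 10^-9; factor is 10^-6.
251 × 10^-6 = 0.000251

0.000251 ns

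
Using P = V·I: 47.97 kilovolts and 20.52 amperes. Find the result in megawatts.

0.9843444 megawatts

47.97e3 × 20.52 = 984.3444e3 W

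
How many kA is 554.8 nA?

nano = 10^-9, kilo = 10^3; factor is 10^-12.
554.8 × 10^-12 = 0.0000000005548

0.0000000005548 kA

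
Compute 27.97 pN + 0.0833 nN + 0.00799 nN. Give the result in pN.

In pN:
  27.97 pN → 27.97
  0.0833 nN = 0.0833e3 pN = 83.3
  0.00799 nN = 0.00799e3 pN = 7.99
Sum: 27.97 + 83.3 + 7.99 = 119.26

119.26 pN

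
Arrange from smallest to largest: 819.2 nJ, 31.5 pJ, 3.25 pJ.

819.2 nJ = 0.0000008192 J
31.5 pJ = 0.0000000000315 J
3.25 pJ = 0.00000000000325 J

3.25 pJ < 31.5 pJ < 819.2 nJ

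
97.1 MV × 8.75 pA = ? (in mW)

0.849625 mW

97.1 × 10⁶ × 8.75 × 10⁻¹² = 849.625 × 10⁻⁶ W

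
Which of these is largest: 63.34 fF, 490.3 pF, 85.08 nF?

85.08 nF

63.34 fF = 0.00000000000006334 F
490.3 pF = 0.0000000004903 F
85.08 nF = 0.00000008508 F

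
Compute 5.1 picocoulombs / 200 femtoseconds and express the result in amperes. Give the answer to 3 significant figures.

(5.1e-12) / (200e-15) = 0.0255e3 A

25.5 amperes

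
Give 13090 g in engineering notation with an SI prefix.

13.09 kg

= 13.09 × 10³ g; 10³ is kilo.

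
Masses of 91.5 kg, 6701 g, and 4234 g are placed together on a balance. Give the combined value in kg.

102.435 kg

In kg:
  91.5 kg → 91.5
  6701 g = 6701e-3 kg = 6.701
  4234 g = 4234e-3 kg = 4.234
Sum: 91.5 + 6.701 + 4.234 = 102.435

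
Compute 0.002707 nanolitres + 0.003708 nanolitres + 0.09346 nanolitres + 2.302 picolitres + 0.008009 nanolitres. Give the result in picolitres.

In picolitres:
  0.002707 nanolitres = 0.002707e3 picolitres = 2.707
  0.003708 nanolitres = 0.003708e3 picolitres = 3.708
  0.09346 nanolitres = 0.09346e3 picolitres = 93.46
  2.302 picolitres → 2.302
  0.008009 nanolitres = 0.008009e3 picolitres = 8.009
Sum: 2.707 + 3.708 + 93.46 + 2.302 + 8.009 = 110.186

110.186 picolitres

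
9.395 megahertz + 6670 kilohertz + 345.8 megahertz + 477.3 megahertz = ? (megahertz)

In megahertz:
  9.395 megahertz → 9.395
  6670 kilohertz = 6670 × 10^-3 megahertz = 6.67
  345.8 megahertz → 345.8
  477.3 megahertz → 477.3
Sum: 9.395 + 6.67 + 345.8 + 477.3 = 839.165

839.165 megahertz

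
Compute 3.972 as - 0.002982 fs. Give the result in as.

0.99 as

In as:
  3.972 as → 3.972
  0.002982 fs = 0.002982 × 10^3 as = 2.982
Difference: 3.972 - 2.982 = 0.99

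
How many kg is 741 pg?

0.000000000000741 kg

pico = 10^-12, kilo = 10^3; factor is 10^-15.
741 × 10^-15 = 0.000000000000741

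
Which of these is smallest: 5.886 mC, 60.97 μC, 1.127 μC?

1.127 μC

5.886 mC = 0.005886 C
60.97 μC = 0.00006097 C
1.127 μC = 0.000001127 C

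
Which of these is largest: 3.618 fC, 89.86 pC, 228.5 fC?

89.86 pC

3.618 fC = 0.000000000000003618 C
89.86 pC = 0.00000000008986 C
228.5 fC = 0.0000000000002285 C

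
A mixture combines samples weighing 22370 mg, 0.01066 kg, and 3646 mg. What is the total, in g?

In g:
  22370 mg = 22370 × 10^-3 g = 22.37
  0.01066 kg = 0.01066 × 10^3 g = 10.66
  3646 mg = 3646 × 10^-3 g = 3.646
Sum: 22.37 + 10.66 + 3.646 = 36.676

36.676 g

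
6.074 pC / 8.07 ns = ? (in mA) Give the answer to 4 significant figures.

0.7527 mA

(6.074e-12) / (8.07e-9) = 0.752664e-3 A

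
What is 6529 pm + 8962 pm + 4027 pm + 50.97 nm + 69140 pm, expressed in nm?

139.628 nm

In nm:
  6529 pm = 6529 × 10^-3 nm = 6.529
  8962 pm = 8962 × 10^-3 nm = 8.962
  4027 pm = 4027 × 10^-3 nm = 4.027
  50.97 nm → 50.97
  69140 pm = 69140 × 10^-3 nm = 69.14
Sum: 6.529 + 8.962 + 4.027 + 50.97 + 69.14 = 139.628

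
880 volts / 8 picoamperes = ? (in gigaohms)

110000 gigaohms

(880) / (8e-12) = 110e12 Ω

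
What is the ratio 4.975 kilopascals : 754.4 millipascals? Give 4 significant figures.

6595

(4.975 × 10^3) / (754.4 × 10^-3) = 0.0065946 × 10^6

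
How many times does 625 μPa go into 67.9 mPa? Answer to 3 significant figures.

(67.9e-3) / (625e-6) = 0.1086e3

109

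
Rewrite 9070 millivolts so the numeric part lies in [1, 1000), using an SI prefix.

= 9.07 volts; mantissa already in [1, 1000).

9.07 volts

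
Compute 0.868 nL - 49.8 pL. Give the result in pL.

In pL:
  0.868 nL = 0.868e3 pL = 868
  49.8 pL → 49.8
Difference: 868 - 49.8 = 818.2

818.2 pL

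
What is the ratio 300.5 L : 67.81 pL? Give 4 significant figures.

4431000000000

(300.5) / (67.81 × 10^-12) = 4.4315 × 10^12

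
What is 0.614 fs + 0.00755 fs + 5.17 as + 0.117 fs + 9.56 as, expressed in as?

In as:
  0.614 fs = 0.614 × 10^3 as = 614
  0.00755 fs = 0.00755 × 10^3 as = 7.55
  5.17 as → 5.17
  0.117 fs = 0.117 × 10^3 as = 117
  9.56 as → 9.56
Sum: 614 + 7.55 + 5.17 + 117 + 9.56 = 753.28

753.28 as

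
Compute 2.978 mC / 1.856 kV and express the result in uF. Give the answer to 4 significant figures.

(2.978 × 10⁻³) / (1.856 × 10³) = 1.60453 × 10⁻⁶ F

1.605 uF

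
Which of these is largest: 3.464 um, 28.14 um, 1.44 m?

3.464 um = 0.000003464 m
28.14 um = 0.00002814 m
1.44 m = 1.44 m

1.44 m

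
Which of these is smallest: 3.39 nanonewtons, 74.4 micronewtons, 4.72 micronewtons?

3.39 nanonewtons = 0.00000000339 newtons
74.4 micronewtons = 0.0000744 newtons
4.72 micronewtons = 0.00000472 newtons

3.39 nanonewtons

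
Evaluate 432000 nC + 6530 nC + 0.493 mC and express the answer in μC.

In μC:
  432000 nC = 432000e-3 μC = 432
  6530 nC = 6530e-3 μC = 6.53
  0.493 mC = 0.493e3 μC = 493
Sum: 432 + 6.53 + 493 = 931.53

931.53 μC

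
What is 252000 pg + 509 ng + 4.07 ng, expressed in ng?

765.07 ng

In ng:
  252000 pg = 252000 × 10⁻³ ng = 252
  509 ng → 509
  4.07 ng → 4.07
Sum: 252 + 509 + 4.07 = 765.07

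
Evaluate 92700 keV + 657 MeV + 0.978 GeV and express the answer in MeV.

In MeV:
  92700 keV = 92700 × 10^-3 MeV = 92.7
  657 MeV → 657
  0.978 GeV = 0.978 × 10^3 MeV = 978
Sum: 92.7 + 657 + 978 = 1727.7

1727.7 MeV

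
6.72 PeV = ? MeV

6720000000 MeV

peta = 10^15, mega = 10^6; factor is 10^9.
6.72 × 10^9 = 6720000000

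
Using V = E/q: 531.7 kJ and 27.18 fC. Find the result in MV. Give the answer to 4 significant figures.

19560000000000 MV

(531.7 × 10³) / (27.18 × 10⁻¹⁵) = 19.5622 × 10¹⁸ V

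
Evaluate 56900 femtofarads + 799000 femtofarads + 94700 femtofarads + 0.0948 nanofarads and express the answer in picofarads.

1045.4 picofarads

In picofarads:
  56900 femtofarads = 56900e-3 picofarads = 56.9
  799000 femtofarads = 799000e-3 picofarads = 799
  94700 femtofarads = 94700e-3 picofarads = 94.7
  0.0948 nanofarads = 0.0948e3 picofarads = 94.8
Sum: 56.9 + 799 + 94.7 + 94.8 = 1045.4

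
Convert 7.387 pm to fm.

7387 fm

pico = 10⁻¹², femto = 10⁻¹⁵; factor is 10³.
7.387 × 10³ = 7387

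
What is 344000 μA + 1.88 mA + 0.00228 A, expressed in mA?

348.16 mA

In mA:
  344000 μA = 344000e-3 mA = 344
  1.88 mA → 1.88
  0.00228 A = 0.00228e3 mA = 2.28
Sum: 344 + 1.88 + 2.28 = 348.16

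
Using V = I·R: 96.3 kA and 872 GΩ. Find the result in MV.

96.3 × 10^3 × 872 × 10^9 = 83973.6 × 10^12 V

83973600000 MV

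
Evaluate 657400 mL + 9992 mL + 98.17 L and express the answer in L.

In L:
  657400 mL = 657400 × 10⁻³ L = 657.4
  9992 mL = 9992 × 10⁻³ L = 9.992
  98.17 L → 98.17
Sum: 657.4 + 9.992 + 98.17 = 765.562

765.562 L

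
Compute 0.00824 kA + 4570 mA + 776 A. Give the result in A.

In A:
  0.00824 kA = 0.00824e3 A = 8.24
  4570 mA = 4570e-3 A = 4.57
  776 A → 776
Sum: 8.24 + 4.57 + 776 = 788.81

788.81 A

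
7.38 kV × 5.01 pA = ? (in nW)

7.38e3 × 5.01e-12 = 36.9738e-9 W

36.9738 nW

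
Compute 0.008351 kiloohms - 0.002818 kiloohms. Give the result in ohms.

5.533 ohms

In ohms:
  0.008351 kiloohms = 0.008351 × 10³ ohms = 8.351
  0.002818 kiloohms = 0.002818 × 10³ ohms = 2.818
Difference: 8.351 - 2.818 = 5.533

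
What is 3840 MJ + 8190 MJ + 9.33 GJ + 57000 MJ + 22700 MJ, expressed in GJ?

In GJ:
  3840 MJ = 3840 × 10⁻³ GJ = 3.84
  8190 MJ = 8190 × 10⁻³ GJ = 8.19
  9.33 GJ → 9.33
  57000 MJ = 57000 × 10⁻³ GJ = 57
  22700 MJ = 22700 × 10⁻³ GJ = 22.7
Sum: 3.84 + 8.19 + 9.33 + 57 + 22.7 = 101.06

101.06 GJ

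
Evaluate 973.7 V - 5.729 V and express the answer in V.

967.971 V

In V:
  973.7 V → 973.7
  5.729 V → 5.729
Difference: 973.7 - 5.729 = 967.971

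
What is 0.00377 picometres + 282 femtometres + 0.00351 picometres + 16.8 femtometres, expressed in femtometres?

In femtometres:
  0.00377 picometres = 0.00377e3 femtometres = 3.77
  282 femtometres → 282
  0.00351 picometres = 0.00351e3 femtometres = 3.51
  16.8 femtometres → 16.8
Sum: 3.77 + 282 + 3.51 + 16.8 = 306.08

306.08 femtometres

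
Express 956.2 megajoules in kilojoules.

mega = 10⁶, kilo = 10³; factor is 10³.
956.2 × 10³ = 956200

956200 kilojoules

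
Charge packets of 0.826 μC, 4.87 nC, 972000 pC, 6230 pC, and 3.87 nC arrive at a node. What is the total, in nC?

1812.97 nC

In nC:
  0.826 μC = 0.826 × 10^3 nC = 826
  4.87 nC → 4.87
  972000 pC = 972000 × 10^-3 nC = 972
  6230 pC = 6230 × 10^-3 nC = 6.23
  3.87 nC → 3.87
Sum: 826 + 4.87 + 972 + 6.23 + 3.87 = 1812.97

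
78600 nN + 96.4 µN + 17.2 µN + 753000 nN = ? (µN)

945.2 µN

In µN:
  78600 nN = 78600 × 10^-3 µN = 78.6
  96.4 µN → 96.4
  17.2 µN → 17.2
  753000 nN = 753000 × 10^-3 µN = 753
Sum: 78.6 + 96.4 + 17.2 + 753 = 945.2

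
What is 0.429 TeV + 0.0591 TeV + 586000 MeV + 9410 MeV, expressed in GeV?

In GeV:
  0.429 TeV = 0.429 × 10^3 GeV = 429
  0.0591 TeV = 0.0591 × 10^3 GeV = 59.1
  586000 MeV = 586000 × 10^-3 GeV = 586
  9410 MeV = 9410 × 10^-3 GeV = 9.41
Sum: 429 + 59.1 + 586 + 9.41 = 1083.51

1083.51 GeV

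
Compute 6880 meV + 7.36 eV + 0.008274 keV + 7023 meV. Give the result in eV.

29.537 eV

In eV:
  6880 meV = 6880e-3 eV = 6.88
  7.36 eV → 7.36
  0.008274 keV = 0.008274e3 eV = 8.274
  7023 meV = 7023e-3 eV = 7.023
Sum: 6.88 + 7.36 + 8.274 + 7.023 = 29.537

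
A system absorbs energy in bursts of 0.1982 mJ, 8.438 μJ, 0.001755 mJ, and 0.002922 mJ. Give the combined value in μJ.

In μJ:
  0.1982 mJ = 0.1982 × 10³ μJ = 198.2
  8.438 μJ → 8.438
  0.001755 mJ = 0.001755 × 10³ μJ = 1.755
  0.002922 mJ = 0.002922 × 10³ μJ = 2.922
Sum: 198.2 + 8.438 + 1.755 + 2.922 = 211.315

211.315 μJ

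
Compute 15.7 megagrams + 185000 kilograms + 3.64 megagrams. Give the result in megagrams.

In megagrams:
  15.7 megagrams → 15.7
  185000 kilograms = 185000 × 10^-3 megagrams = 185
  3.64 megagrams → 3.64
Sum: 15.7 + 185 + 3.64 = 204.34

204.34 megagrams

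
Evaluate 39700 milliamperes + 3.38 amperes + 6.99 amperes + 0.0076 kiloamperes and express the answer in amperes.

In amperes:
  39700 milliamperes = 39700e-3 amperes = 39.7
  3.38 amperes → 3.38
  6.99 amperes → 6.99
  0.0076 kiloamperes = 0.0076e3 amperes = 7.6
Sum: 39.7 + 3.38 + 6.99 + 7.6 = 57.67

57.67 amperes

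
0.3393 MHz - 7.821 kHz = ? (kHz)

331.479 kHz

In kHz:
  0.3393 MHz = 0.3393 × 10^3 kHz = 339.3
  7.821 kHz → 7.821
Difference: 339.3 - 7.821 = 331.479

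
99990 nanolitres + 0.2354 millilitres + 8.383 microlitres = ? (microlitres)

In microlitres:
  99990 nanolitres = 99990e-3 microlitres = 99.99
  0.2354 millilitres = 0.2354e3 microlitres = 235.4
  8.383 microlitres → 8.383
Sum: 99.99 + 235.4 + 8.383 = 343.773

343.773 microlitres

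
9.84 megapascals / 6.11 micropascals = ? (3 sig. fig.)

1610000000000

(9.84e6) / (6.11e-6) = 1.61e12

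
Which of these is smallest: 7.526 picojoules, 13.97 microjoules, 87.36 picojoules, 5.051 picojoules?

7.526 picojoules = 0.000000000007526 joules
13.97 microjoules = 0.00001397 joules
87.36 picojoules = 0.00000000008736 joules
5.051 picojoules = 0.000000000005051 joules

5.051 picojoules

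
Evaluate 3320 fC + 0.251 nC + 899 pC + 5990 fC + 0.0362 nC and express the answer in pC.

In pC:
  3320 fC = 3320 × 10^-3 pC = 3.32
  0.251 nC = 0.251 × 10^3 pC = 251
  899 pC → 899
  5990 fC = 5990 × 10^-3 pC = 5.99
  0.0362 nC = 0.0362 × 10^3 pC = 36.2
Sum: 3.32 + 251 + 899 + 5.99 + 36.2 = 1195.51

1195.51 pC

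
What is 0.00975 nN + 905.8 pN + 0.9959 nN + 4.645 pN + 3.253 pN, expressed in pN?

In pN:
  0.00975 nN = 0.00975 × 10^3 pN = 9.75
  905.8 pN → 905.8
  0.9959 nN = 0.9959 × 10^3 pN = 995.9
  4.645 pN → 4.645
  3.253 pN → 3.253
Sum: 9.75 + 905.8 + 995.9 + 4.645 + 3.253 = 1919.348

1919.348 pN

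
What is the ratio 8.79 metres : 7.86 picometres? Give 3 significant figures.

(8.79) / (7.86 × 10^-12) = 1.118 × 10^12

1120000000000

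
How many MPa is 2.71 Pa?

(no prefix) = 10⁰, mega = 10⁶; factor is 10⁻⁶.
2.71 × 10⁻⁶ = 0.00000271

0.00000271 MPa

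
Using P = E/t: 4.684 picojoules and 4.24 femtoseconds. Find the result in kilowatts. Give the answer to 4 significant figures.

(4.684 × 10^-12) / (4.24 × 10^-15) = 1.10472 × 10^3 W

1.105 kilowatts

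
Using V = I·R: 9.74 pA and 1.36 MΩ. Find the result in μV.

13.2464 μV

9.74 × 10⁻¹² × 1.36 × 10⁶ = 13.2464 × 10⁻⁶ V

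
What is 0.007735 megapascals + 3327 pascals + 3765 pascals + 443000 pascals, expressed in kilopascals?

457.827 kilopascals

In kilopascals:
  0.007735 megapascals = 0.007735 × 10^3 kilopascals = 7.735
  3327 pascals = 3327 × 10^-3 kilopascals = 3.327
  3765 pascals = 3765 × 10^-3 kilopascals = 3.765
  443000 pascals = 443000 × 10^-3 kilopascals = 443
Sum: 7.735 + 3.327 + 3.765 + 443 = 457.827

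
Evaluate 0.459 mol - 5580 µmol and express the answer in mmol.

453.42 mmol

In mmol:
  0.459 mol = 0.459e3 mmol = 459
  5580 µmol = 5580e-3 mmol = 5.58
Difference: 459 - 5.58 = 453.42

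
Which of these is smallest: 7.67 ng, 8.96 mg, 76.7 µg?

7.67 ng

7.67 ng = 0.00000000767 g
8.96 mg = 0.00896 g
76.7 µg = 0.0000767 g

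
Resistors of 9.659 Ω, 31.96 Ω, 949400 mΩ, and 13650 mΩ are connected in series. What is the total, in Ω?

1004.669 Ω

In Ω:
  9.659 Ω → 9.659
  31.96 Ω → 31.96
  949400 mΩ = 949400e-3 Ω = 949.4
  13650 mΩ = 13650e-3 Ω = 13.65
Sum: 9.659 + 31.96 + 949.4 + 13.65 = 1004.669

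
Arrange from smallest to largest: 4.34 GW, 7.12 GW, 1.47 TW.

4.34 GW < 7.12 GW < 1.47 TW

4.34 GW = 4340000000 W
7.12 GW = 7120000000 W
1.47 TW = 1470000000000 W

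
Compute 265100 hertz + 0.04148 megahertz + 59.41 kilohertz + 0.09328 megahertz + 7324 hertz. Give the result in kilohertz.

In kilohertz:
  265100 hertz = 265100 × 10^-3 kilohertz = 265.1
  0.04148 megahertz = 0.04148 × 10^3 kilohertz = 41.48
  59.41 kilohertz → 59.41
  0.09328 megahertz = 0.09328 × 10^3 kilohertz = 93.28
  7324 hertz = 7324 × 10^-3 kilohertz = 7.324
Sum: 265.1 + 41.48 + 59.41 + 93.28 + 7.324 = 466.594

466.594 kilohertz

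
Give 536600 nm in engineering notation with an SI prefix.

= 536.6 × 10⁻⁶ m; 10⁻⁶ is micro.

536.6 μm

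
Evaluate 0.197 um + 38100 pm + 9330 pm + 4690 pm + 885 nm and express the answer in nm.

1134.12 nm

In nm:
  0.197 um = 0.197 × 10³ nm = 197
  38100 pm = 38100 × 10⁻³ nm = 38.1
  9330 pm = 9330 × 10⁻³ nm = 9.33
  4690 pm = 4690 × 10⁻³ nm = 4.69
  885 nm → 885
Sum: 197 + 38.1 + 9.33 + 4.69 + 885 = 1134.12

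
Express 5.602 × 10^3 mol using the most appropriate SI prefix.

5.602 kmol

= 5.602 × 10^3 mol; 10^3 is kilo.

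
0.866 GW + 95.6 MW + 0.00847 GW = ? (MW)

970.07 MW

In MW:
  0.866 GW = 0.866 × 10³ MW = 866
  95.6 MW → 95.6
  0.00847 GW = 0.00847 × 10³ MW = 8.47
Sum: 866 + 95.6 + 8.47 = 970.07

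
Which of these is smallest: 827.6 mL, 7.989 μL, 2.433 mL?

7.989 μL

827.6 mL = 0.8276 L
7.989 μL = 0.000007989 L
2.433 mL = 0.002433 L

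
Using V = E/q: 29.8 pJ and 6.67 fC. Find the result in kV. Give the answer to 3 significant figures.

4.47 kV

(29.8 × 10^-12) / (6.67 × 10^-15) = 4.4678 × 10^3 V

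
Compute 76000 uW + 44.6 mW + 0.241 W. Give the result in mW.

In mW:
  76000 uW = 76000e-3 mW = 76
  44.6 mW → 44.6
  0.241 W = 0.241e3 mW = 241
Sum: 76 + 44.6 + 241 = 361.6

361.6 mW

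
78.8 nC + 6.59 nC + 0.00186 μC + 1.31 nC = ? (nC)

In nC:
  78.8 nC → 78.8
  6.59 nC → 6.59
  0.00186 μC = 0.00186 × 10^3 nC = 1.86
  1.31 nC → 1.31
Sum: 78.8 + 6.59 + 1.86 + 1.31 = 88.56

88.56 nC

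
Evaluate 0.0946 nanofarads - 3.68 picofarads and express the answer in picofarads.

90.92 picofarads

In picofarads:
  0.0946 nanofarads = 0.0946 × 10^3 picofarads = 94.6
  3.68 picofarads → 3.68
Difference: 94.6 - 3.68 = 90.92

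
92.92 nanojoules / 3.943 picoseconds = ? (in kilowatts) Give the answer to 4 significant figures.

23.57 kilowatts

(92.92 × 10^-9) / (3.943 × 10^-12) = 23.5658 × 10^3 W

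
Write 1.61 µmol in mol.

micro = 10⁻⁶, (no prefix) = 10⁰; factor is 10⁻⁶.
1.61 × 10⁻⁶ = 0.00000161

0.00000161 mol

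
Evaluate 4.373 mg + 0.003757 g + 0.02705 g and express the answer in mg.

35.18 mg

In mg:
  4.373 mg → 4.373
  0.003757 g = 0.003757 × 10³ mg = 3.757
  0.02705 g = 0.02705 × 10³ mg = 27.05
Sum: 4.373 + 3.757 + 27.05 = 35.18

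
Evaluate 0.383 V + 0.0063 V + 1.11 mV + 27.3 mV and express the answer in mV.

417.71 mV

In mV:
  0.383 V = 0.383 × 10³ mV = 383
  0.0063 V = 0.0063 × 10³ mV = 6.3
  1.11 mV → 1.11
  27.3 mV → 27.3
Sum: 383 + 6.3 + 1.11 + 27.3 = 417.71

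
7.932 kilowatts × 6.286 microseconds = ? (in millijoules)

7.932 × 10^3 × 6.286 × 10^-6 = 49.860552 × 10^-3 J

49.860552 millijoules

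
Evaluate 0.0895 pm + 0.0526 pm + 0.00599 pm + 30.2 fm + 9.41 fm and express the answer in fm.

In fm:
  0.0895 pm = 0.0895e3 fm = 89.5
  0.0526 pm = 0.0526e3 fm = 52.6
  0.00599 pm = 0.00599e3 fm = 5.99
  30.2 fm → 30.2
  9.41 fm → 9.41
Sum: 89.5 + 52.6 + 5.99 + 30.2 + 9.41 = 187.7

187.7 fm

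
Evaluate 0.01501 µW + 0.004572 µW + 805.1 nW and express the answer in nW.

824.682 nW

In nW:
  0.01501 µW = 0.01501 × 10^3 nW = 15.01
  0.004572 µW = 0.004572 × 10^3 nW = 4.572
  805.1 nW → 805.1
Sum: 15.01 + 4.572 + 805.1 = 824.682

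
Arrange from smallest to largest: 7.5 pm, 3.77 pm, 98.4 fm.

98.4 fm < 3.77 pm < 7.5 pm

7.5 pm = 0.0000000000075 m
3.77 pm = 0.00000000000377 m
98.4 fm = 0.0000000000000984 m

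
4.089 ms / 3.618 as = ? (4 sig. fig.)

(4.089e-3) / (3.618e-18) = 1.1302e15

1130000000000000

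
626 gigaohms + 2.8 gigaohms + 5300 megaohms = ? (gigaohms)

In gigaohms:
  626 gigaohms → 626
  2.8 gigaohms → 2.8
  5300 megaohms = 5300 × 10⁻³ gigaohms = 5.3
Sum: 626 + 2.8 + 5.3 = 634.1

634.1 gigaohms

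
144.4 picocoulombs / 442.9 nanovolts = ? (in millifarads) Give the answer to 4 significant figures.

0.3260 millifarads

(144.4 × 10^-12) / (442.9 × 10^-9) = 0.326033 × 10^-3 F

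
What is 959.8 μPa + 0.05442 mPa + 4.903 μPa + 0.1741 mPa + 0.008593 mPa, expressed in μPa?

In μPa:
  959.8 μPa → 959.8
  0.05442 mPa = 0.05442 × 10³ μPa = 54.42
  4.903 μPa → 4.903
  0.1741 mPa = 0.1741 × 10³ μPa = 174.1
  0.008593 mPa = 0.008593 × 10³ μPa = 8.593
Sum: 959.8 + 54.42 + 4.903 + 174.1 + 8.593 = 1201.816

1201.816 μPa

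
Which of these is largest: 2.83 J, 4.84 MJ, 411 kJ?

2.83 J = 2.83 J
4.84 MJ = 4840000 J
411 kJ = 411000 J

4.84 MJ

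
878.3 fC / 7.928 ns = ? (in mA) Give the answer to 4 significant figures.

(878.3 × 10^-15) / (7.928 × 10^-9) = 110.785 × 10^-6 A

0.1108 mA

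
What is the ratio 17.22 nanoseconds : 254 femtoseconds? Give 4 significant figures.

67800

(17.22 × 10⁻⁹) / (254 × 10⁻¹⁵) = 0.067795 × 10⁶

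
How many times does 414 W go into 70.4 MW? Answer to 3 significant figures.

170000

(70.4 × 10^6) / (414) = 0.17 × 10^6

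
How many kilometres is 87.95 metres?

0.08795 kilometres

(no prefix) = 10⁰, kilo = 10³; factor is 10⁻³.
87.95 × 10⁻³ = 0.08795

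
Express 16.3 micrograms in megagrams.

micro = 10^-6, mega = 10^6; factor is 10^-12.
16.3 × 10^-12 = 0.0000000000163

0.0000000000163 megagrams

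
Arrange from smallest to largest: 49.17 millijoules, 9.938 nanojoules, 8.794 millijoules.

49.17 millijoules = 0.04917 joules
9.938 nanojoules = 0.000000009938 joules
8.794 millijoules = 0.008794 joules

9.938 nanojoules < 8.794 millijoules < 49.17 millijoules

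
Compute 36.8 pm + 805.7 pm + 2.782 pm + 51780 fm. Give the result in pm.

897.062 pm

In pm:
  36.8 pm → 36.8
  805.7 pm → 805.7
  2.782 pm → 2.782
  51780 fm = 51780e-3 pm = 51.78
Sum: 36.8 + 805.7 + 2.782 + 51.78 = 897.062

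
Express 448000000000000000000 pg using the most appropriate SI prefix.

= 448 × 10⁶ g; 10⁶ is mega.

448 Mg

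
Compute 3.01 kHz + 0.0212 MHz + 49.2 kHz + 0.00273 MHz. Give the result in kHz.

76.14 kHz

In kHz:
  3.01 kHz → 3.01
  0.0212 MHz = 0.0212 × 10³ kHz = 21.2
  49.2 kHz → 49.2
  0.00273 MHz = 0.00273 × 10³ kHz = 2.73
Sum: 3.01 + 21.2 + 49.2 + 2.73 = 76.14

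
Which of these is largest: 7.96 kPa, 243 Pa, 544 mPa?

7.96 kPa

7.96 kPa = 7960 Pa
243 Pa = 243 Pa
544 mPa = 0.544 Pa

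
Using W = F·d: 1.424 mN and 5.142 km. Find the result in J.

7.322208 J

1.424 × 10⁻³ × 5.142 × 10³ = 7.322208 J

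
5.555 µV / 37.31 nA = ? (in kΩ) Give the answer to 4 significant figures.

(5.555e-6) / (37.31e-9) = 0.148888e3 Ω

0.1489 kΩ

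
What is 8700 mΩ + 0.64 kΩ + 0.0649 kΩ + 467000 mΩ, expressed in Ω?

1180.6 Ω

In Ω:
  8700 mΩ = 8700 × 10^-3 Ω = 8.7
  0.64 kΩ = 0.64 × 10^3 Ω = 640
  0.0649 kΩ = 0.0649 × 10^3 Ω = 64.9
  467000 mΩ = 467000 × 10^-3 Ω = 467
Sum: 8.7 + 640 + 64.9 + 467 = 1180.6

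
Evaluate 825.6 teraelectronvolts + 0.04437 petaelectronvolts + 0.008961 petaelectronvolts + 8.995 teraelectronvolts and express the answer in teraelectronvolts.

In teraelectronvolts:
  825.6 teraelectronvolts → 825.6
  0.04437 petaelectronvolts = 0.04437 × 10^3 teraelectronvolts = 44.37
  0.008961 petaelectronvolts = 0.008961 × 10^3 teraelectronvolts = 8.961
  8.995 teraelectronvolts → 8.995
Sum: 825.6 + 44.37 + 8.961 + 8.995 = 887.926

887.926 teraelectronvolts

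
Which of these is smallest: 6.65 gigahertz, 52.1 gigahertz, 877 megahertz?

877 megahertz

6.65 gigahertz = 6650000000 hertz
52.1 gigahertz = 52100000000 hertz
877 megahertz = 877000000 hertz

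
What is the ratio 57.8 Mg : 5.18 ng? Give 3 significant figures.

11200000000000000

(57.8 × 10⁶) / (5.18 × 10⁻⁹) = 11.16 × 10¹⁵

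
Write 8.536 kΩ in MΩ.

kilo = 10^3, mega = 10^6; factor is 10^-3.
8.536 × 10^-3 = 0.008536

0.008536 MΩ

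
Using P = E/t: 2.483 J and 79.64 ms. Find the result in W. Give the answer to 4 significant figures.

(2.483) / (79.64 × 10^-3) = 0.0311778 × 10^3 W

31.18 W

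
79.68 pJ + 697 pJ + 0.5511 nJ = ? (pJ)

1327.78 pJ

In pJ:
  79.68 pJ → 79.68
  697 pJ → 697
  0.5511 nJ = 0.5511e3 pJ = 551.1
Sum: 79.68 + 697 + 551.1 = 1327.78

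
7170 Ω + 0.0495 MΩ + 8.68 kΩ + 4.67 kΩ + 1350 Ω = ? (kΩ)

In kΩ:
  7170 Ω = 7170 × 10^-3 kΩ = 7.17
  0.0495 MΩ = 0.0495 × 10^3 kΩ = 49.5
  8.68 kΩ → 8.68
  4.67 kΩ → 4.67
  1350 Ω = 1350 × 10^-3 kΩ = 1.35
Sum: 7.17 + 49.5 + 8.68 + 4.67 + 1.35 = 71.37

71.37 kΩ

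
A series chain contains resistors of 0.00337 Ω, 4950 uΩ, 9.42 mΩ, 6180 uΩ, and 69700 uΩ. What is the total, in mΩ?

In mΩ:
  0.00337 Ω = 0.00337 × 10³ mΩ = 3.37
  4950 uΩ = 4950 × 10⁻³ mΩ = 4.95
  9.42 mΩ → 9.42
  6180 uΩ = 6180 × 10⁻³ mΩ = 6.18
  69700 uΩ = 69700 × 10⁻³ mΩ = 69.7
Sum: 3.37 + 4.95 + 9.42 + 6.18 + 69.7 = 93.62

93.62 mΩ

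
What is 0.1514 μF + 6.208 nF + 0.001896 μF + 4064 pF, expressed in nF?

163.568 nF

In nF:
  0.1514 μF = 0.1514 × 10³ nF = 151.4
  6.208 nF → 6.208
  0.001896 μF = 0.001896 × 10³ nF = 1.896
  4064 pF = 4064 × 10⁻³ nF = 4.064
Sum: 151.4 + 6.208 + 1.896 + 4.064 = 163.568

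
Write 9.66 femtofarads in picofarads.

0.00966 picofarads

femto = 1e-15, pico = 1e-12; factor is 1e-3.
9.66 × 1e-3 = 0.00966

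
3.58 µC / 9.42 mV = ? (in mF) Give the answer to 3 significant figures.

0.380 mF

(3.58e-6) / (9.42e-3) = 0.38004e-3 F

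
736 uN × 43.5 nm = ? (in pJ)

736 × 10⁻⁶ × 43.5 × 10⁻⁹ = 32016 × 10⁻¹⁵ J

32.016 pJ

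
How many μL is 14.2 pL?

0.0000142 μL

pico = 10^-12, micro = 10^-6; factor is 10^-6.
14.2 × 10^-6 = 0.0000142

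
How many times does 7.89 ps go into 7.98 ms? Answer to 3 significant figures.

(7.98 × 10^-3) / (7.89 × 10^-12) = 1.011 × 10^9

1010000000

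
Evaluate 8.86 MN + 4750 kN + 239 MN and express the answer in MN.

252.61 MN

In MN:
  8.86 MN → 8.86
  4750 kN = 4750 × 10^-3 MN = 4.75
  239 MN → 239
Sum: 8.86 + 4.75 + 239 = 252.61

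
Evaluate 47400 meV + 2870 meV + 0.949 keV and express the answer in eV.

999.27 eV

In eV:
  47400 meV = 47400e-3 eV = 47.4
  2870 meV = 2870e-3 eV = 2.87
  0.949 keV = 0.949e3 eV = 949
Sum: 47.4 + 2.87 + 949 = 999.27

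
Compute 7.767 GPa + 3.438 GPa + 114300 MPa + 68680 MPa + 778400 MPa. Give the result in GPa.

972.585 GPa

In GPa:
  7.767 GPa → 7.767
  3.438 GPa → 3.438
  114300 MPa = 114300e-3 GPa = 114.3
  68680 MPa = 68680e-3 GPa = 68.68
  778400 MPa = 778400e-3 GPa = 778.4
Sum: 7.767 + 3.438 + 114.3 + 68.68 + 778.4 = 972.585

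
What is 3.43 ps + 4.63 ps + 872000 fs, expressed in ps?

In ps:
  3.43 ps → 3.43
  4.63 ps → 4.63
  872000 fs = 872000e-3 ps = 872
Sum: 3.43 + 4.63 + 872 = 880.06

880.06 ps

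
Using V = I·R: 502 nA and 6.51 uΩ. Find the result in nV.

502 × 10⁻⁹ × 6.51 × 10⁻⁶ = 3268.02 × 10⁻¹⁵ V

0.00326802 nV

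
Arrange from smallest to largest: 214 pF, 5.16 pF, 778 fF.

778 fF < 5.16 pF < 214 pF

214 pF = 0.000000000214 F
5.16 pF = 0.00000000000516 F
778 fF = 0.000000000000778 F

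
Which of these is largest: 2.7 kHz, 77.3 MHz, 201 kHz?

77.3 MHz

2.7 kHz = 2700 Hz
77.3 MHz = 77300000 Hz
201 kHz = 201000 Hz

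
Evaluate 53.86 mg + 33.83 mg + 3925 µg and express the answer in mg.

91.615 mg

In mg:
  53.86 mg → 53.86
  33.83 mg → 33.83
  3925 µg = 3925e-3 mg = 3.925
Sum: 53.86 + 33.83 + 3.925 = 91.615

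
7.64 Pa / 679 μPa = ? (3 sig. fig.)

(7.64) / (679 × 10⁻⁶) = 0.01125 × 10⁶

11300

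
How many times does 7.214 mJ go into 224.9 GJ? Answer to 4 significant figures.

31180000000000

(224.9e9) / (7.214e-3) = 31.175e12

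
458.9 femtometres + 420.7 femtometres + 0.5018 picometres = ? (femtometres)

1381.4 femtometres

In femtometres:
  458.9 femtometres → 458.9
  420.7 femtometres → 420.7
  0.5018 picometres = 0.5018 × 10^3 femtometres = 501.8
Sum: 458.9 + 420.7 + 501.8 = 1381.4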